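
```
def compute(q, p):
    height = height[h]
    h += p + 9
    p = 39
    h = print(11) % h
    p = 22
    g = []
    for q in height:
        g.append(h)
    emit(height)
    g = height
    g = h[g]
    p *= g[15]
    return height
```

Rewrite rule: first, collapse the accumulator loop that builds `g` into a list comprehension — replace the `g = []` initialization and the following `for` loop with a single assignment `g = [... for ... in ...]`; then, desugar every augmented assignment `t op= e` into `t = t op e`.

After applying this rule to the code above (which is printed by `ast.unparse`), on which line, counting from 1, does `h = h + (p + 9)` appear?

3

Transformed code:
def compute(q, p):
    height = height[h]
    h = h + (p + 9)
    p = 39
    h = print(11) % h
    p = 22
    g = [h for q in height]
    emit(height)
    g = height
    g = h[g]
    p = p * g[15]
    return height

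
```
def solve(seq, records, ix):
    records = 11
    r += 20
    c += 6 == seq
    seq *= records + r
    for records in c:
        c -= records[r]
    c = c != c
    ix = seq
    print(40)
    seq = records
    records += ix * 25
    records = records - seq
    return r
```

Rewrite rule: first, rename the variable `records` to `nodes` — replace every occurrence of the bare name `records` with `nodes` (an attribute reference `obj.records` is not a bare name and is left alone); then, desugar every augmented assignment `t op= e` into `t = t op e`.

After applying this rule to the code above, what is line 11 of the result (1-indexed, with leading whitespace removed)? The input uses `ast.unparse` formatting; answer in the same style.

seq = nodes

Transformed code:
def solve(seq, nodes, ix):
    nodes = 11
    r = r + 20
    c = c + (6 == seq)
    seq = seq * (nodes + r)
    for nodes in c:
        c = c - nodes[r]
    c = c != c
    ix = seq
    print(40)
    seq = nodes
    nodes = nodes + ix * 25
    nodes = nodes - seq
    return r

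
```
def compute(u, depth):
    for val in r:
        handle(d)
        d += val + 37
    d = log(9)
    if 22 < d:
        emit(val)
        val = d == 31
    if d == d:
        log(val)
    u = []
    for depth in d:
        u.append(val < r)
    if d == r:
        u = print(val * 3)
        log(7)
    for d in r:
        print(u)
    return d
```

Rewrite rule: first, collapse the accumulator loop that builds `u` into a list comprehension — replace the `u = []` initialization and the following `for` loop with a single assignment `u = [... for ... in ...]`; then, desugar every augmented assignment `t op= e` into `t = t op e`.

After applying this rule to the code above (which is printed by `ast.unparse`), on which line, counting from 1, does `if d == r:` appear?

12

Transformed code:
def compute(u, depth):
    for val in r:
        handle(d)
        d = d + (val + 37)
    d = log(9)
    if 22 < d:
        emit(val)
        val = d == 31
    if d == d:
        log(val)
    u = [val < r for depth in d]
    if d == r:
        u = print(val * 3)
        log(7)
    for d in r:
        print(u)
    return d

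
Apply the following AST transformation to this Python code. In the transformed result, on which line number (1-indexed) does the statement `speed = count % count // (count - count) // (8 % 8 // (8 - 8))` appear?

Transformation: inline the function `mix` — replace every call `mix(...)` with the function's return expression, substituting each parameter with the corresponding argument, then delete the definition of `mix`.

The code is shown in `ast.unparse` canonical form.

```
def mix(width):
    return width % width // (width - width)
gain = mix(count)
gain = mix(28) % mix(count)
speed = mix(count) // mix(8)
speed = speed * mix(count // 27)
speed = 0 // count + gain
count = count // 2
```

Transformed code:
gain = count % count // (count - count)
gain = 28 % 28 // (28 - 28) % (count % count // (count - count))
speed = count % count // (count - count) // (8 % 8 // (8 - 8))
speed = speed * (count // 27 % (count // 27) // (count // 27 - count // 27))
speed = 0 // count + gain
count = count // 2

3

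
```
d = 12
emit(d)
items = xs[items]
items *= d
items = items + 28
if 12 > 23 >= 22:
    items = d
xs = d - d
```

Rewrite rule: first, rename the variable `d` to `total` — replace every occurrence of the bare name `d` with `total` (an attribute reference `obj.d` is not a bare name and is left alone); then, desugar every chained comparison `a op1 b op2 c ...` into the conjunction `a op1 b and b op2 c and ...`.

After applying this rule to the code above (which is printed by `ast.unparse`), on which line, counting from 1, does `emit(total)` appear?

Transformed code:
total = 12
emit(total)
items = xs[items]
items *= total
items = items + 28
if 12 > 23 and 23 >= 22:
    items = total
xs = total - total

2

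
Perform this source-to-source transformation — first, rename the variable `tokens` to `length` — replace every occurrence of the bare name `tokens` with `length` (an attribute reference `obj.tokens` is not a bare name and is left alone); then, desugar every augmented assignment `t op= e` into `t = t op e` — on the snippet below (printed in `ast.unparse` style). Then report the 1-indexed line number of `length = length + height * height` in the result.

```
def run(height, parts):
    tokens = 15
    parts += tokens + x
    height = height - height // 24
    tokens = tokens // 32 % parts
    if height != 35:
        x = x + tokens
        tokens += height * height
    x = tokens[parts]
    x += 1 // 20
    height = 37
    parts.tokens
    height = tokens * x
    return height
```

8

Transformed code:
def run(height, parts):
    length = 15
    parts = parts + (length + x)
    height = height - height // 24
    length = length // 32 % parts
    if height != 35:
        x = x + length
        length = length + height * height
    x = length[parts]
    x = x + 1 // 20
    height = 37
    parts.tokens
    height = length * x
    return height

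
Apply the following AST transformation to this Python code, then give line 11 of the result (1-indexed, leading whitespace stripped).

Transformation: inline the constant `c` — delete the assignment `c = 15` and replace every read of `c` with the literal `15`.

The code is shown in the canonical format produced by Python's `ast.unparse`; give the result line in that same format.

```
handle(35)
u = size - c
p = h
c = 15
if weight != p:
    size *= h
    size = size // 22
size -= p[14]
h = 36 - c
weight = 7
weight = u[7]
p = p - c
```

p = p - 15

Transformed code:
handle(35)
u = size - 15
p = h
if weight != p:
    size *= h
    size = size // 22
size -= p[14]
h = 36 - 15
weight = 7
weight = u[7]
p = p - 15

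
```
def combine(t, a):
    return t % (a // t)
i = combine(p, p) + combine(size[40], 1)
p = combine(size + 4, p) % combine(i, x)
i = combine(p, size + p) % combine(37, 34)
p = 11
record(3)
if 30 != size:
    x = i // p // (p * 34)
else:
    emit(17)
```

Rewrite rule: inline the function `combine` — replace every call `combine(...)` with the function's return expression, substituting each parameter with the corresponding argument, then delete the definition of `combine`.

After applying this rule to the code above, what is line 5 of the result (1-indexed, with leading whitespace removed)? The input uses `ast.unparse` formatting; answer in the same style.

record(3)

Transformed code:
i = p % (p // p) + size[40] % (1 // size[40])
p = (size + 4) % (p // (size + 4)) % (i % (x // i))
i = p % ((size + p) // p) % (37 % (34 // 37))
p = 11
record(3)
if 30 != size:
    x = i // p // (p * 34)
else:
    emit(17)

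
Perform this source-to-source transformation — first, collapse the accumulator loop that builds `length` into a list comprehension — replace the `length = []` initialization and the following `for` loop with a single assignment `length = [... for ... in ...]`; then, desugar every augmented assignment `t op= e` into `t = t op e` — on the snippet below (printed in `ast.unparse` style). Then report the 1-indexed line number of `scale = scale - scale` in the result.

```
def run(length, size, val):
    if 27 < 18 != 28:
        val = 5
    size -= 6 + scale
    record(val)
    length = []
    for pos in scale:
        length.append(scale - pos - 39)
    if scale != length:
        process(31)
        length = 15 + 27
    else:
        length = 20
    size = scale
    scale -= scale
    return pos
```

Transformed code:
def run(length, size, val):
    if 27 < 18 != 28:
        val = 5
    size = size - (6 + scale)
    record(val)
    length = [scale - pos - 39 for pos in scale]
    if scale != length:
        process(31)
        length = 15 + 27
    else:
        length = 20
    size = scale
    scale = scale - scale
    return pos

13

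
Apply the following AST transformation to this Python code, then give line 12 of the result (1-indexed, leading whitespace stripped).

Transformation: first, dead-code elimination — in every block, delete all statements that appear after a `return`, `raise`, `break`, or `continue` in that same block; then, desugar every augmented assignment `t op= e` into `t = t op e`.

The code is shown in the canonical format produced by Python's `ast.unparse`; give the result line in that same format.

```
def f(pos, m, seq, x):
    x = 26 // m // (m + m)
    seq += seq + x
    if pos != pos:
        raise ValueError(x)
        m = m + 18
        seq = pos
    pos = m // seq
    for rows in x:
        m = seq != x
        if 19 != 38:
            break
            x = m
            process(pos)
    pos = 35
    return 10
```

Transformed code:
def f(pos, m, seq, x):
    x = 26 // m // (m + m)
    seq = seq + (seq + x)
    if pos != pos:
        raise ValueError(x)
    pos = m // seq
    for rows in x:
        m = seq != x
        if 19 != 38:
            break
    pos = 35
    return 10

return 10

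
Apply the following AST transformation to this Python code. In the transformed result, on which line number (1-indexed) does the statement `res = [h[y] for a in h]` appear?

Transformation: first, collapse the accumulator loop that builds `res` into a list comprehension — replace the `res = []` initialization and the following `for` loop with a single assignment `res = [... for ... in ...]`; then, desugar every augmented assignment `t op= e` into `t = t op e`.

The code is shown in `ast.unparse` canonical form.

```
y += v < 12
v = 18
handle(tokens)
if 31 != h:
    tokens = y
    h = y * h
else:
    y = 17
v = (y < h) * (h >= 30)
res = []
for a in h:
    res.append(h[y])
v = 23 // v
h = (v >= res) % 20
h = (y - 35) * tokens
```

Transformed code:
y = y + (v < 12)
v = 18
handle(tokens)
if 31 != h:
    tokens = y
    h = y * h
else:
    y = 17
v = (y < h) * (h >= 30)
res = [h[y] for a in h]
v = 23 // v
h = (v >= res) % 20
h = (y - 35) * tokens

10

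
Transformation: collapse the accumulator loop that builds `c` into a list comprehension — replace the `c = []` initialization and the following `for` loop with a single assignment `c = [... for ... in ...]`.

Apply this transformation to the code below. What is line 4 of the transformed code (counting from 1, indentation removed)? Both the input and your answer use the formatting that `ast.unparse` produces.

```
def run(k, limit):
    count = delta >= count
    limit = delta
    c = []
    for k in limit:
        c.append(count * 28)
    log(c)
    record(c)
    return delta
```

c = [count * 28 for k in limit]

Transformed code:
def run(k, limit):
    count = delta >= count
    limit = delta
    c = [count * 28 for k in limit]
    log(c)
    record(c)
    return delta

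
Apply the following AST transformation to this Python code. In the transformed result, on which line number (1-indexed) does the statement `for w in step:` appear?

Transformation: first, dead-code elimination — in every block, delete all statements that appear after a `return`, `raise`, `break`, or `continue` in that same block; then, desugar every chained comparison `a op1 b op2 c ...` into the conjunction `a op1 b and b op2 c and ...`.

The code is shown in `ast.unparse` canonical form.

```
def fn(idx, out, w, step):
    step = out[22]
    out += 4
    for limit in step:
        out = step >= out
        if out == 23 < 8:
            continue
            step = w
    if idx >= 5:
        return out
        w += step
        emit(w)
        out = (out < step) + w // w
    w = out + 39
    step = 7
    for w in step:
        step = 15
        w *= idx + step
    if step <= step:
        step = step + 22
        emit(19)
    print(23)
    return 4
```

12

Transformed code:
def fn(idx, out, w, step):
    step = out[22]
    out += 4
    for limit in step:
        out = step >= out
        if out == 23 and 23 < 8:
            continue
    if idx >= 5:
        return out
    w = out + 39
    step = 7
    for w in step:
        step = 15
        w *= idx + step
    if step <= step:
        step = step + 22
        emit(19)
    print(23)
    return 4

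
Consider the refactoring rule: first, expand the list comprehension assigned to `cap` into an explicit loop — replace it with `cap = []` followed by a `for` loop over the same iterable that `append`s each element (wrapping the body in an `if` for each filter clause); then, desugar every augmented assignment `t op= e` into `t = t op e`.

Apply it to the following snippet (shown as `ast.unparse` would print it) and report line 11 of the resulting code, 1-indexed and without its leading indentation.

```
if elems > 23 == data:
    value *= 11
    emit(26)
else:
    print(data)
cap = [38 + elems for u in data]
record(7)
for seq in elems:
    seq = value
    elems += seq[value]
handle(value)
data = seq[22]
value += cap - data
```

Transformed code:
if elems > 23 == data:
    value = value * 11
    emit(26)
else:
    print(data)
cap = []
for u in data:
    cap.append(38 + elems)
record(7)
for seq in elems:
    seq = value
    elems = elems + seq[value]
handle(value)
data = seq[22]
value = value + (cap - data)

seq = value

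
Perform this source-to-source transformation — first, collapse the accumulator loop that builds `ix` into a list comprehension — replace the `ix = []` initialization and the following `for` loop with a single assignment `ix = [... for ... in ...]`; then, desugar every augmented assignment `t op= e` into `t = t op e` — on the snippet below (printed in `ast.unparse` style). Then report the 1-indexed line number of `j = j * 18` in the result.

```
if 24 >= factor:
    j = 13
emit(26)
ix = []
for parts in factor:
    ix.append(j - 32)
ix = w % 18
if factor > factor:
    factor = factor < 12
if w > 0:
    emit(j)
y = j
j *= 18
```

11

Transformed code:
if 24 >= factor:
    j = 13
emit(26)
ix = [j - 32 for parts in factor]
ix = w % 18
if factor > factor:
    factor = factor < 12
if w > 0:
    emit(j)
y = j
j = j * 18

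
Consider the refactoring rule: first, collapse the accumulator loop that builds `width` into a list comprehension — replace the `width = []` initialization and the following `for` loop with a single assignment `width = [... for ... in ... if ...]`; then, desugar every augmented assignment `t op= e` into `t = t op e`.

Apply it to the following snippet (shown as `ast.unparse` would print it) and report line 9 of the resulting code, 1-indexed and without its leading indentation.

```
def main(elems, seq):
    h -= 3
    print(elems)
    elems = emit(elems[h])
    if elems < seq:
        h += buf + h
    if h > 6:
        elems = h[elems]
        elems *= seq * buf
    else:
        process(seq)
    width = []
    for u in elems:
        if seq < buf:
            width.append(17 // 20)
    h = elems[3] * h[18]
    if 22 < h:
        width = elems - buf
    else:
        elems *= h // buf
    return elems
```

elems = elems * (seq * buf)

Transformed code:
def main(elems, seq):
    h = h - 3
    print(elems)
    elems = emit(elems[h])
    if elems < seq:
        h = h + (buf + h)
    if h > 6:
        elems = h[elems]
        elems = elems * (seq * buf)
    else:
        process(seq)
    width = [17 // 20 for u in elems if seq < buf]
    h = elems[3] * h[18]
    if 22 < h:
        width = elems - buf
    else:
        elems = elems * (h // buf)
    return elems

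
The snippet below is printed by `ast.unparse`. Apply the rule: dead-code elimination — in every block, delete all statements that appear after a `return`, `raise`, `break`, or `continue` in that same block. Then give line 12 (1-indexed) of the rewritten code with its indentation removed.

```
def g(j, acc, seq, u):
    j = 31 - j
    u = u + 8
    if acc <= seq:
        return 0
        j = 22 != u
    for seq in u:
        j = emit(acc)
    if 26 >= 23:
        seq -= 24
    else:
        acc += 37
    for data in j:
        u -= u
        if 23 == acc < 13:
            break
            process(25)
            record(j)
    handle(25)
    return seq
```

Transformed code:
def g(j, acc, seq, u):
    j = 31 - j
    u = u + 8
    if acc <= seq:
        return 0
    for seq in u:
        j = emit(acc)
    if 26 >= 23:
        seq -= 24
    else:
        acc += 37
    for data in j:
        u -= u
        if 23 == acc < 13:
            break
    handle(25)
    return seq

for data in j:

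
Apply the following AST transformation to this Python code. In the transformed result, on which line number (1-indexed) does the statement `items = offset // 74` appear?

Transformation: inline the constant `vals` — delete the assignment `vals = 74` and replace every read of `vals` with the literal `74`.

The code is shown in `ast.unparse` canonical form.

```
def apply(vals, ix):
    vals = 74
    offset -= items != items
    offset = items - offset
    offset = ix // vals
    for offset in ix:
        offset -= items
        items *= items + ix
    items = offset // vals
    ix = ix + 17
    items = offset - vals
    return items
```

8

Transformed code:
def apply(vals, ix):
    offset -= items != items
    offset = items - offset
    offset = ix // 74
    for offset in ix:
        offset -= items
        items *= items + ix
    items = offset // 74
    ix = ix + 17
    items = offset - 74
    return items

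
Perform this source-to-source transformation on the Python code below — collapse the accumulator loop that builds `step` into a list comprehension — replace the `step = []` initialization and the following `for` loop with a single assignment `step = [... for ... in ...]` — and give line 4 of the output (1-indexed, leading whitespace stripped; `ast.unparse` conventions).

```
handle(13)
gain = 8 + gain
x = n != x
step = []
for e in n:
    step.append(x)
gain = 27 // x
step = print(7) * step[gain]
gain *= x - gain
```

step = [x for e in n]

Transformed code:
handle(13)
gain = 8 + gain
x = n != x
step = [x for e in n]
gain = 27 // x
step = print(7) * step[gain]
gain *= x - gain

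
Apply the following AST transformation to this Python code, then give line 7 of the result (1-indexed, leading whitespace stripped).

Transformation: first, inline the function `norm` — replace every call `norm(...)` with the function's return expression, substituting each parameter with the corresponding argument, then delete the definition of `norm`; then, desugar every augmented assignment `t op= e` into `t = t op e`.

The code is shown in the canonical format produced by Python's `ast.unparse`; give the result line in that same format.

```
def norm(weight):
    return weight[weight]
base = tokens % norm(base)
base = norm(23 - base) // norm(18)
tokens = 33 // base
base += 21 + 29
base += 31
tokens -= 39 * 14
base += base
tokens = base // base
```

base = base + base

Transformed code:
base = tokens % base[base]
base = (23 - base)[23 - base] // 18[18]
tokens = 33 // base
base = base + (21 + 29)
base = base + 31
tokens = tokens - 39 * 14
base = base + base
tokens = base // base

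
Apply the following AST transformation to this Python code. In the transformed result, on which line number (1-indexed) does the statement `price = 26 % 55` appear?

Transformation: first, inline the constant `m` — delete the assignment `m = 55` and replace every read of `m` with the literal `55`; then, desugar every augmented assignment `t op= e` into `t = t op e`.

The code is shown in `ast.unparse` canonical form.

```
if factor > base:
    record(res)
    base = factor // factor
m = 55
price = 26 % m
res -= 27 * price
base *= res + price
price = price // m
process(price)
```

4

Transformed code:
if factor > base:
    record(res)
    base = factor // factor
price = 26 % 55
res = res - 27 * price
base = base * (res + price)
price = price // 55
process(price)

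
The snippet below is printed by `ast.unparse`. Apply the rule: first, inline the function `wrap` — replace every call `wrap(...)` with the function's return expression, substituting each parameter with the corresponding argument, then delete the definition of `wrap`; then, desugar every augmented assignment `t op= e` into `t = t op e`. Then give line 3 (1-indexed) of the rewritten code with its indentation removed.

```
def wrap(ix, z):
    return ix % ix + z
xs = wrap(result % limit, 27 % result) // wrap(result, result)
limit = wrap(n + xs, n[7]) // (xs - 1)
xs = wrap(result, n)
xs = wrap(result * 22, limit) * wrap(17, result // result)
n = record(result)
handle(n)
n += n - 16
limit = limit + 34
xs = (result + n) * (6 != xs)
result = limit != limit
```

Transformed code:
xs = (result % limit % (result % limit) + 27 % result) // (result % result + result)
limit = ((n + xs) % (n + xs) + n[7]) // (xs - 1)
xs = result % result + n
xs = (result * 22 % (result * 22) + limit) * (17 % 17 + result // result)
n = record(result)
handle(n)
n = n + (n - 16)
limit = limit + 34
xs = (result + n) * (6 != xs)
result = limit != limit

xs = result % result + n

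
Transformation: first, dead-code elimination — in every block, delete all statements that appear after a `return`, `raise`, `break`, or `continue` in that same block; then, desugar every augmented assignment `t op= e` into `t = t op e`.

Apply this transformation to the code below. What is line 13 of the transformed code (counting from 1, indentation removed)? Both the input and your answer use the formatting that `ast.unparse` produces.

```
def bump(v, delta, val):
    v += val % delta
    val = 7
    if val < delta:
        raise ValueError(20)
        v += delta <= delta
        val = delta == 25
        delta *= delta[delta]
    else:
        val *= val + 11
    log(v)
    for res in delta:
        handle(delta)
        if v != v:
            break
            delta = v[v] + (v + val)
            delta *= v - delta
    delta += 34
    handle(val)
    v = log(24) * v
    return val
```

Transformed code:
def bump(v, delta, val):
    v = v + val % delta
    val = 7
    if val < delta:
        raise ValueError(20)
    else:
        val = val * (val + 11)
    log(v)
    for res in delta:
        handle(delta)
        if v != v:
            break
    delta = delta + 34
    handle(val)
    v = log(24) * v
    return val

delta = delta + 34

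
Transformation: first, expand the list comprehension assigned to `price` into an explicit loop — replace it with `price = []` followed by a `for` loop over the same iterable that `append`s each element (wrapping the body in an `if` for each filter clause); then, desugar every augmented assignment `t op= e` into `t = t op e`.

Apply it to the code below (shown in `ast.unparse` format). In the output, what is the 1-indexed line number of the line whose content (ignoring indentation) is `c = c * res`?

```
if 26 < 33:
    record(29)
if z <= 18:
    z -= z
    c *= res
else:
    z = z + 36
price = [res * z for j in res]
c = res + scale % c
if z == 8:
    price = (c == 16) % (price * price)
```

5

Transformed code:
if 26 < 33:
    record(29)
if z <= 18:
    z = z - z
    c = c * res
else:
    z = z + 36
price = []
for j in res:
    price.append(res * z)
c = res + scale % c
if z == 8:
    price = (c == 16) % (price * price)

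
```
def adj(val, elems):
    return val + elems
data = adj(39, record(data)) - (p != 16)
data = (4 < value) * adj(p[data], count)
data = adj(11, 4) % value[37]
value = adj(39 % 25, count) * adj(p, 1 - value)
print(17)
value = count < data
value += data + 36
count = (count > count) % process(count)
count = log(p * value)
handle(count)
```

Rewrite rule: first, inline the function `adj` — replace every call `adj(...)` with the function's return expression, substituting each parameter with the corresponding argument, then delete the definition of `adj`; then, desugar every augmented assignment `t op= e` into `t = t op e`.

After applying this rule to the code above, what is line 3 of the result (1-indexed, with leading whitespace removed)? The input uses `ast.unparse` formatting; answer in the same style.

data = (11 + 4) % value[37]

Transformed code:
data = 39 + record(data) - (p != 16)
data = (4 < value) * (p[data] + count)
data = (11 + 4) % value[37]
value = (39 % 25 + count) * (p + (1 - value))
print(17)
value = count < data
value = value + (data + 36)
count = (count > count) % process(count)
count = log(p * value)
handle(count)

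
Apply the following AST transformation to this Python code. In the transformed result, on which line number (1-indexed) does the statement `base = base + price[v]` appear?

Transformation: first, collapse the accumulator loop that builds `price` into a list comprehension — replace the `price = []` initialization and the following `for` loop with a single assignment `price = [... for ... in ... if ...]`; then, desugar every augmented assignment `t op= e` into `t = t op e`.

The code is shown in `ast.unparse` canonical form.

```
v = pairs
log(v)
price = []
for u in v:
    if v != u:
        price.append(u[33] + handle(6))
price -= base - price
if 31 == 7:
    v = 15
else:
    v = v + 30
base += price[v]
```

Transformed code:
v = pairs
log(v)
price = [u[33] + handle(6) for u in v if v != u]
price = price - (base - price)
if 31 == 7:
    v = 15
else:
    v = v + 30
base = base + price[v]

9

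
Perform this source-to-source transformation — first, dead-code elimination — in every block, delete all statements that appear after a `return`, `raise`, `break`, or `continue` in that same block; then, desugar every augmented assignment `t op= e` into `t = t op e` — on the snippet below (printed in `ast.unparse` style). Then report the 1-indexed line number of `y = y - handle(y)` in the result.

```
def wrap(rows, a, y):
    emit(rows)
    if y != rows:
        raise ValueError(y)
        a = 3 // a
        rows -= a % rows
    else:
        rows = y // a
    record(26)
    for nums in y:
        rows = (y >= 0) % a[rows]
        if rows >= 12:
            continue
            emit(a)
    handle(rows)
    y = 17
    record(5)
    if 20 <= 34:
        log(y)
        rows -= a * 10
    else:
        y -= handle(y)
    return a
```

Transformed code:
def wrap(rows, a, y):
    emit(rows)
    if y != rows:
        raise ValueError(y)
    else:
        rows = y // a
    record(26)
    for nums in y:
        rows = (y >= 0) % a[rows]
        if rows >= 12:
            continue
    handle(rows)
    y = 17
    record(5)
    if 20 <= 34:
        log(y)
        rows = rows - a * 10
    else:
        y = y - handle(y)
    return a

19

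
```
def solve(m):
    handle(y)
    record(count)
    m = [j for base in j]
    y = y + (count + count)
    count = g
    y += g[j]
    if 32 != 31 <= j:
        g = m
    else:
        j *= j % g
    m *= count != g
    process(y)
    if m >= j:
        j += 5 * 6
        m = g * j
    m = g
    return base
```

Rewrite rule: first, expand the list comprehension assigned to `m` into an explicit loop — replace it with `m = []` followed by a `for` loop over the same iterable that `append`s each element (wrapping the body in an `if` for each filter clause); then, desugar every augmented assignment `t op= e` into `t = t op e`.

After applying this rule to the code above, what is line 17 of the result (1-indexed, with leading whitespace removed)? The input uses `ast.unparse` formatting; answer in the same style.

Transformed code:
def solve(m):
    handle(y)
    record(count)
    m = []
    for base in j:
        m.append(j)
    y = y + (count + count)
    count = g
    y = y + g[j]
    if 32 != 31 <= j:
        g = m
    else:
        j = j * (j % g)
    m = m * (count != g)
    process(y)
    if m >= j:
        j = j + 5 * 6
        m = g * j
    m = g
    return base

j = j + 5 * 6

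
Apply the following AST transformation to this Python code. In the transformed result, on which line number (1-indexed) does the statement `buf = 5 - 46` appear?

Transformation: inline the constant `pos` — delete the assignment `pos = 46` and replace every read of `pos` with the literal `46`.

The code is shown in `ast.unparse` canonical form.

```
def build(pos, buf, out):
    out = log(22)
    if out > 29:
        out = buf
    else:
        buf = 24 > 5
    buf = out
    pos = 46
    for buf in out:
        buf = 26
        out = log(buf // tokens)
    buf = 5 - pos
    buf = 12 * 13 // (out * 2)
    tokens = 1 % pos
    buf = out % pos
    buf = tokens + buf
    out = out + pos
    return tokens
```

11

Transformed code:
def build(pos, buf, out):
    out = log(22)
    if out > 29:
        out = buf
    else:
        buf = 24 > 5
    buf = out
    for buf in out:
        buf = 26
        out = log(buf // tokens)
    buf = 5 - 46
    buf = 12 * 13 // (out * 2)
    tokens = 1 % 46
    buf = out % 46
    buf = tokens + buf
    out = out + 46
    return tokens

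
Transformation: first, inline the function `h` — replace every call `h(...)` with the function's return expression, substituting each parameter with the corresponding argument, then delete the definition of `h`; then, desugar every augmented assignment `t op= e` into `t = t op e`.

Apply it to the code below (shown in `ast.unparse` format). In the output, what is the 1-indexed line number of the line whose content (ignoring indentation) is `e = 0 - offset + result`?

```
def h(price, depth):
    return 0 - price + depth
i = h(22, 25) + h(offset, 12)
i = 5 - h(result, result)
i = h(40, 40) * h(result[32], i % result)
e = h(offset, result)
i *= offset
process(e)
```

Transformed code:
i = 0 - 22 + 25 + (0 - offset + 12)
i = 5 - (0 - result + result)
i = (0 - 40 + 40) * (0 - result[32] + i % result)
e = 0 - offset + result
i = i * offset
process(e)

4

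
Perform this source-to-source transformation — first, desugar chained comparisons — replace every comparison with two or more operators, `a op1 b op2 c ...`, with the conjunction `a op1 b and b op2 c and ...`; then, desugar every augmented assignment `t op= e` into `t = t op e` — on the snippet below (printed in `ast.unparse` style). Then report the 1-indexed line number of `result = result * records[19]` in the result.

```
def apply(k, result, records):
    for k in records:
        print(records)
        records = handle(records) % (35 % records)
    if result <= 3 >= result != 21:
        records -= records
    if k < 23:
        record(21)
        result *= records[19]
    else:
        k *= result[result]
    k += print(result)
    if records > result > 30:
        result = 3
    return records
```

9

Transformed code:
def apply(k, result, records):
    for k in records:
        print(records)
        records = handle(records) % (35 % records)
    if result <= 3 and 3 >= result and (result != 21):
        records = records - records
    if k < 23:
        record(21)
        result = result * records[19]
    else:
        k = k * result[result]
    k = k + print(result)
    if records > result and result > 30:
        result = 3
    return records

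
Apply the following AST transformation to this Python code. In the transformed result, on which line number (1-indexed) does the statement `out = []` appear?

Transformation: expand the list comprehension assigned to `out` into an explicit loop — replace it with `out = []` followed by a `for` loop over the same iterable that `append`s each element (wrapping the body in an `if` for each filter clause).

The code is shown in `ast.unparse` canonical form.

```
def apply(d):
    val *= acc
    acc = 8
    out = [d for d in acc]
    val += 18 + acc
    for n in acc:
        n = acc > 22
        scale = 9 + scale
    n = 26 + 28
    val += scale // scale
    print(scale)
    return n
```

Transformed code:
def apply(d):
    val *= acc
    acc = 8
    out = []
    for d in acc:
        out.append(d)
    val += 18 + acc
    for n in acc:
        n = acc > 22
        scale = 9 + scale
    n = 26 + 28
    val += scale // scale
    print(scale)
    return n

4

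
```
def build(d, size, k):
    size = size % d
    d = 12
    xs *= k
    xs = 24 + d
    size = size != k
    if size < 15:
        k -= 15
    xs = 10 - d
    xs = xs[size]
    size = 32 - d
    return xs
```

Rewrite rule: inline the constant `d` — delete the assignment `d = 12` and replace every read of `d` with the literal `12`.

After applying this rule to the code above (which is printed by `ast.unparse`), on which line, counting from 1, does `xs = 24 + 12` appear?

4

Transformed code:
def build(d, size, k):
    size = size % 12
    xs *= k
    xs = 24 + 12
    size = size != k
    if size < 15:
        k -= 15
    xs = 10 - 12
    xs = xs[size]
    size = 32 - 12
    return xs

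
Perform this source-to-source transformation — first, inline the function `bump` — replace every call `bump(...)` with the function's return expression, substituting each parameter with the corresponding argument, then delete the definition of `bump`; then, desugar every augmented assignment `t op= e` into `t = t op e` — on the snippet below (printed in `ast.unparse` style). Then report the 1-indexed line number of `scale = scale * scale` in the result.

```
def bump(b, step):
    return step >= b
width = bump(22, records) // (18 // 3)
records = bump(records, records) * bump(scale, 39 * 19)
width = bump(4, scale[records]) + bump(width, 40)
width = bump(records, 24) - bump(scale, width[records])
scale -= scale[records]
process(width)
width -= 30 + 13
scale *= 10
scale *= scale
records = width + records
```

Transformed code:
width = (records >= 22) // (18 // 3)
records = (records >= records) * (39 * 19 >= scale)
width = (scale[records] >= 4) + (40 >= width)
width = (24 >= records) - (width[records] >= scale)
scale = scale - scale[records]
process(width)
width = width - (30 + 13)
scale = scale * 10
scale = scale * scale
records = width + records

9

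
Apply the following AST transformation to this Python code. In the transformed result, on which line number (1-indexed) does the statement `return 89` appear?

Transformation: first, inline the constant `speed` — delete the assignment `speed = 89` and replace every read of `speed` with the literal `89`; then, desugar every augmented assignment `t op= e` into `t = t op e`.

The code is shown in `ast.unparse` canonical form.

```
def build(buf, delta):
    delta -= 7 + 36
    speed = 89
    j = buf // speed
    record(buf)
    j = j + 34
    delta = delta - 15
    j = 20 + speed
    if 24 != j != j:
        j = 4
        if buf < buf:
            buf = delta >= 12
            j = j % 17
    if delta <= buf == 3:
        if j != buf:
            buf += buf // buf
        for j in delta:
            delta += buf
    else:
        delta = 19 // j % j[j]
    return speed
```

Transformed code:
def build(buf, delta):
    delta = delta - (7 + 36)
    j = buf // 89
    record(buf)
    j = j + 34
    delta = delta - 15
    j = 20 + 89
    if 24 != j != j:
        j = 4
        if buf < buf:
            buf = delta >= 12
            j = j % 17
    if delta <= buf == 3:
        if j != buf:
            buf = buf + buf // buf
        for j in delta:
            delta = delta + buf
    else:
        delta = 19 // j % j[j]
    return 89

20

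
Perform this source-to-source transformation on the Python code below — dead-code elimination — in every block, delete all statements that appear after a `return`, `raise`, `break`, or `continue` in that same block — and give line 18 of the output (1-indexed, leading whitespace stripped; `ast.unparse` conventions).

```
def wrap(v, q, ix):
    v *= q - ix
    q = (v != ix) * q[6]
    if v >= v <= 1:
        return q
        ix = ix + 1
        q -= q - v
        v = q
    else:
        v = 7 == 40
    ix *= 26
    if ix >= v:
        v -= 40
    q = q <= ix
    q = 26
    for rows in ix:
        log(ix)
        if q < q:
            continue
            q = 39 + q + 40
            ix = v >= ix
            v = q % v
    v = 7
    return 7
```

Transformed code:
def wrap(v, q, ix):
    v *= q - ix
    q = (v != ix) * q[6]
    if v >= v <= 1:
        return q
    else:
        v = 7 == 40
    ix *= 26
    if ix >= v:
        v -= 40
    q = q <= ix
    q = 26
    for rows in ix:
        log(ix)
        if q < q:
            continue
    v = 7
    return 7

return 7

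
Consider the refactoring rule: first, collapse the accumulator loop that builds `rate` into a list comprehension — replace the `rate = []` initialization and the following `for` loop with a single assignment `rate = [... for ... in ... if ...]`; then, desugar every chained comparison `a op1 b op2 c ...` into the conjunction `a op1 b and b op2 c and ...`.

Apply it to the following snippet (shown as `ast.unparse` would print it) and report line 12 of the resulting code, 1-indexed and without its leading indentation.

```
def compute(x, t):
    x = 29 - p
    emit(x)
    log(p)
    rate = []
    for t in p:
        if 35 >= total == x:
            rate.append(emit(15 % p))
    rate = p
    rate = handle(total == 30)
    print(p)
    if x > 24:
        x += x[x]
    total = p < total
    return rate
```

Transformed code:
def compute(x, t):
    x = 29 - p
    emit(x)
    log(p)
    rate = [emit(15 % p) for t in p if 35 >= total and total == x]
    rate = p
    rate = handle(total == 30)
    print(p)
    if x > 24:
        x += x[x]
    total = p < total
    return rate

return rate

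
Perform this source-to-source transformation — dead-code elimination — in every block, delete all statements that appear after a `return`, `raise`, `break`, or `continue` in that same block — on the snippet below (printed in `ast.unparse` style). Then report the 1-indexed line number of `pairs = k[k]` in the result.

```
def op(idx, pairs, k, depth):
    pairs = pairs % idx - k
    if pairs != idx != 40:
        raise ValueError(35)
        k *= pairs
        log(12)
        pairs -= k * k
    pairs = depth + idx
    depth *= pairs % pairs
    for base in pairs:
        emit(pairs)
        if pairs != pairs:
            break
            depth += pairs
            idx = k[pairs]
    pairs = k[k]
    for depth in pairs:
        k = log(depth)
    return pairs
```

Transformed code:
def op(idx, pairs, k, depth):
    pairs = pairs % idx - k
    if pairs != idx != 40:
        raise ValueError(35)
    pairs = depth + idx
    depth *= pairs % pairs
    for base in pairs:
        emit(pairs)
        if pairs != pairs:
            break
    pairs = k[k]
    for depth in pairs:
        k = log(depth)
    return pairs

11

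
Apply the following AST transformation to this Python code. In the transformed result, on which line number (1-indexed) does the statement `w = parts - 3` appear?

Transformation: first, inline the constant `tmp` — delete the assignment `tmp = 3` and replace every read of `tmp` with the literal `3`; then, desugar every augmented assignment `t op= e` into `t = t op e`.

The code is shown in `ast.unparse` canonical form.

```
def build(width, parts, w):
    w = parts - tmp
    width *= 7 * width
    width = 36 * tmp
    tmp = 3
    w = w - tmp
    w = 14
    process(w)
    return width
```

2

Transformed code:
def build(width, parts, w):
    w = parts - 3
    width = width * (7 * width)
    width = 36 * 3
    w = w - 3
    w = 14
    process(w)
    return width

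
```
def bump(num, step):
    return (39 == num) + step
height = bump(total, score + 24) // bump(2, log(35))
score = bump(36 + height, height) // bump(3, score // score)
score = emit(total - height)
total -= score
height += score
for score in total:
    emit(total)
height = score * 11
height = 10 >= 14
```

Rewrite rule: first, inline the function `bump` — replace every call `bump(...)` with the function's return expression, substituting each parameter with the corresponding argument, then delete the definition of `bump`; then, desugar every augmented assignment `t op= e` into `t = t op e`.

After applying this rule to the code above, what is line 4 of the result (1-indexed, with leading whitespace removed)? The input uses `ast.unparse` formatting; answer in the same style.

Transformed code:
height = ((39 == total) + (score + 24)) // ((39 == 2) + log(35))
score = ((39 == 36 + height) + height) // ((39 == 3) + score // score)
score = emit(total - height)
total = total - score
height = height + score
for score in total:
    emit(total)
height = score * 11
height = 10 >= 14

total = total - score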